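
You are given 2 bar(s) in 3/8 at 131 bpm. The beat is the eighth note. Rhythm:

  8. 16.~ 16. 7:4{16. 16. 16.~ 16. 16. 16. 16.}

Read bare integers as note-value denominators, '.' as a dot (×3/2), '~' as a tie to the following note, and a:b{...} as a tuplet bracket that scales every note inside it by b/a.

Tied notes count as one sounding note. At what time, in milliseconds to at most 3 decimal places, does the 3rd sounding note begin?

1. 0.0ms @ 0 + 687.023ms (3/2)
2. 687.023ms @ 3/2 + 687.023ms (3/2)
3. 1374.046ms @ 3 + 196.292ms (3/7)
4. 1570.338ms @ 24/7 + 196.292ms (3/7)
5. 1766.63ms @ 27/7 + 392.585ms (6/7)
6. 2159.215ms @ 33/7 + 196.292ms (3/7)
7. 2355.507ms @ 36/7 + 196.292ms (3/7)
8. 2551.799ms @ 39/7 + 196.292ms (3/7)

note 3 onset = 3b = 1374.046ms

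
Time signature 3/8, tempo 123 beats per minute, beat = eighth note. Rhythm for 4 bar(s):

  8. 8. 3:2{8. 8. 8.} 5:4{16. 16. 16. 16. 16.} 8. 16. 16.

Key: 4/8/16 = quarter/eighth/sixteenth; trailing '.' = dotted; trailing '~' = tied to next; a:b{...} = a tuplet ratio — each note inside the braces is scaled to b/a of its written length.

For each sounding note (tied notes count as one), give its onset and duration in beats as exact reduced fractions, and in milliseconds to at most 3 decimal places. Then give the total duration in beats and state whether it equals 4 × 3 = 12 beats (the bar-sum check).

1) 0.0ms=0b +731.707ms=3/2b
2) 731.707ms=3/2b +731.707ms=3/2b
3) 1463.415ms=3b +487.805ms=1b
4) 1951.22ms=4b +487.805ms=1b
5) 2439.024ms=5b +487.805ms=1b
6) 2926.829ms=6b +292.683ms=3/5b
7) 3219.512ms=33/5b +292.683ms=3/5b
8) 3512.195ms=36/5b +292.683ms=3/5b
9) 3804.878ms=39/5b +292.683ms=3/5b
10) 4097.561ms=42/5b +292.683ms=3/5b
11) 4390.244ms=9b +731.707ms=3/2b
12) 5121.951ms=21/2b +365.854ms=3/4b
13) 5487.805ms=45/4b +365.854ms=3/4b
Σ=12b of 12 (123bpm 3/8) — PASS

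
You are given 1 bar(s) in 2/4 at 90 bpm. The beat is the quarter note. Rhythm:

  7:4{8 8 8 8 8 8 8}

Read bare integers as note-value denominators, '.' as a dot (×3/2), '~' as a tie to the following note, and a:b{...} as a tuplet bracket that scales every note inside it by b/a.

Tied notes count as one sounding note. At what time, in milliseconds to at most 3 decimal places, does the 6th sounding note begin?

1. 0.0ms @ 0 + 190.476ms (2/7)
2. 190.476ms @ 2/7 + 190.476ms (2/7)
3. 380.952ms @ 4/7 + 190.476ms (2/7)
4. 571.429ms @ 6/7 + 190.476ms (2/7)
5. 761.905ms @ 8/7 + 190.476ms (2/7)
6. 952.381ms @ 10/7 + 190.476ms (2/7)
7. 1142.857ms @ 12/7 + 190.476ms (2/7)

note 6 onset = 10/7b = 952.381ms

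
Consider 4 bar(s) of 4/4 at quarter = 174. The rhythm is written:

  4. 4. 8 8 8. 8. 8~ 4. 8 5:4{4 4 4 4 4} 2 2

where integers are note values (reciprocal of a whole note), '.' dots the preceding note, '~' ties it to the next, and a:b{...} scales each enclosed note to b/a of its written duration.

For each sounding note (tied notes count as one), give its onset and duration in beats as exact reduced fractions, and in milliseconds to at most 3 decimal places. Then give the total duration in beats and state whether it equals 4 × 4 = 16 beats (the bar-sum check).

1) 0.0ms=0b +517.241ms=3/2b
2) 517.241ms=3/2b +517.241ms=3/2b
3) 1034.483ms=3b +172.414ms=1/2b
4) 1206.897ms=7/2b +172.414ms=1/2b
5) 1379.31ms=4b +258.621ms=3/4b
6) 1637.931ms=19/4b +258.621ms=3/4b
7) 1896.552ms=11/2b +689.655ms=2b
8) 2586.207ms=15/2b +172.414ms=1/2b
9) 2758.621ms=8b +275.862ms=4/5b
10) 3034.483ms=44/5b +275.862ms=4/5b
11) 3310.345ms=48/5b +275.862ms=4/5b
12) 3586.207ms=52/5b +275.862ms=4/5b
13) 3862.069ms=56/5b +275.862ms=4/5b
14) 4137.931ms=12b +689.655ms=2b
15) 4827.586ms=14b +689.655ms=2b
Σ=16b of 16 (174bpm 4/4) — PASS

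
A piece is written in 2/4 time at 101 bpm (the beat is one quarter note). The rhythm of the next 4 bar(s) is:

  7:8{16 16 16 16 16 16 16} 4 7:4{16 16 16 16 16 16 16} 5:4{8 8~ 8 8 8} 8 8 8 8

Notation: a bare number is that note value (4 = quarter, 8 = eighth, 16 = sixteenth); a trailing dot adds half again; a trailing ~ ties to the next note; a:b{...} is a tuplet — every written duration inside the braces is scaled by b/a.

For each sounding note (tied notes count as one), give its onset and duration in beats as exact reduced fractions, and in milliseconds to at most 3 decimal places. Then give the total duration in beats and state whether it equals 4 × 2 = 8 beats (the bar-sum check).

1) 0.0ms=0b +169.731ms=2/7b
2) 169.731ms=2/7b +169.731ms=2/7b
3) 339.463ms=4/7b +169.731ms=2/7b
4) 509.194ms=6/7b +169.731ms=2/7b
5) 678.925ms=8/7b +169.731ms=2/7b
6) 848.656ms=10/7b +169.731ms=2/7b
7) 1018.388ms=12/7b +169.731ms=2/7b
8) 1188.119ms=2b +594.059ms=1b
9) 1782.178ms=3b +84.866ms=1/7b
10) 1867.044ms=22/7b +84.866ms=1/7b
11) 1951.909ms=23/7b +84.866ms=1/7b
12) 2036.775ms=24/7b +84.866ms=1/7b
13) 2121.641ms=25/7b +84.866ms=1/7b
14) 2206.506ms=26/7b +84.866ms=1/7b
15) 2291.372ms=27/7b +84.866ms=1/7b
16) 2376.238ms=4b +237.624ms=2/5b
17) 2613.861ms=22/5b +475.248ms=4/5b
18) 3089.109ms=26/5b +237.624ms=2/5b
19) 3326.733ms=28/5b +237.624ms=2/5b
20) 3564.356ms=6b +297.03ms=1/2b
21) 3861.386ms=13/2b +297.03ms=1/2b
22) 4158.416ms=7b +297.03ms=1/2b
23) 4455.446ms=15/2b +297.03ms=1/2b
Σ=8b of 8 (101bpm 2/4) — PASS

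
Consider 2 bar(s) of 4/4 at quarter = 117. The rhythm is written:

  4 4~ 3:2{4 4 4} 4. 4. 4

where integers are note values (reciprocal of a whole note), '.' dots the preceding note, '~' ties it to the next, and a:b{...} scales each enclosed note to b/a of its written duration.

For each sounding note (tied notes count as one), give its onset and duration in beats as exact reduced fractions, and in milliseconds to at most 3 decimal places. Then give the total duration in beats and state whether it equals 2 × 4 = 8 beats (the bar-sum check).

1) 0.0ms=0b +512.821ms=1b
2) 512.821ms=1b +854.701ms=5/3b
3) 1367.521ms=8/3b +341.88ms=2/3b
4) 1709.402ms=10/3b +341.88ms=2/3b
5) 2051.282ms=4b +769.231ms=3/2b
6) 2820.513ms=11/2b +769.231ms=3/2b
7) 3589.744ms=7b +512.821ms=1b
Σ=8b of 8 (117bpm 4/4) — PASS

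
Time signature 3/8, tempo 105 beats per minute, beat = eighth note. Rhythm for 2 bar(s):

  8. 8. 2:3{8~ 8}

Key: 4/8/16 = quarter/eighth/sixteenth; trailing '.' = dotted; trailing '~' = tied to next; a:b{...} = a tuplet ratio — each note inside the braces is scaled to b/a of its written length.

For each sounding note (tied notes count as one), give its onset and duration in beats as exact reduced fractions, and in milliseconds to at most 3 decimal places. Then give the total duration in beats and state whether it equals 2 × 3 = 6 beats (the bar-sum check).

1) 0.0ms=0b +857.143ms=3/2b
2) 857.143ms=3/2b +857.143ms=3/2b
3) 1714.286ms=3b +1714.286ms=3b
Σ=6b of 6 (105bpm 3/8) — PASS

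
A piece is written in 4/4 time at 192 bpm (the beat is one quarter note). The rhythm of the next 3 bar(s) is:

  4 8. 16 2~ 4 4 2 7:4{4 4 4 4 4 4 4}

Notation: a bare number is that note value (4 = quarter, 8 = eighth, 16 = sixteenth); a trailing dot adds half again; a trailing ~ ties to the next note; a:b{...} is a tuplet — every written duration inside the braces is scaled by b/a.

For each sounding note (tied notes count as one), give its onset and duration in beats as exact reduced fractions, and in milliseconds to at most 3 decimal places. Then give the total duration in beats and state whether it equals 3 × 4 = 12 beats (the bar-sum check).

1) 0.0ms=0b +312.5ms=1b
2) 312.5ms=1b +234.375ms=3/4b
3) 546.875ms=7/4b +78.125ms=1/4b
4) 625.0ms=2b +937.5ms=3b
5) 1562.5ms=5b +312.5ms=1b
6) 1875.0ms=6b +625.0ms=2b
7) 2500.0ms=8b +178.571ms=4/7b
8) 2678.571ms=60/7b +178.571ms=4/7b
9) 2857.143ms=64/7b +178.571ms=4/7b
10) 3035.714ms=68/7b +178.571ms=4/7b
11) 3214.286ms=72/7b +178.571ms=4/7b
12) 3392.857ms=76/7b +178.571ms=4/7b
13) 3571.429ms=80/7b +178.571ms=4/7b
Σ=12b of 12 (192bpm 4/4) — PASS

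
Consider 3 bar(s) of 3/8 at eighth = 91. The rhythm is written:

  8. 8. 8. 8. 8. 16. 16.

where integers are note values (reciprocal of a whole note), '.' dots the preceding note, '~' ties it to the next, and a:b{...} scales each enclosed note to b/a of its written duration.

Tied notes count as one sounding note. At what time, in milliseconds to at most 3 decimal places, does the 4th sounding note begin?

1. 0.0ms @ 0 + 989.011ms (3/2)
2. 989.011ms @ 3/2 + 989.011ms (3/2)
3. 1978.022ms @ 3 + 989.011ms (3/2)
4. 2967.033ms @ 9/2 + 989.011ms (3/2)
5. 3956.044ms @ 6 + 989.011ms (3/2)
6. 4945.055ms @ 15/2 + 494.505ms (3/4)
7. 5439.56ms @ 33/4 + 494.505ms (3/4)

note 4 onset = 9/2b = 2967.033ms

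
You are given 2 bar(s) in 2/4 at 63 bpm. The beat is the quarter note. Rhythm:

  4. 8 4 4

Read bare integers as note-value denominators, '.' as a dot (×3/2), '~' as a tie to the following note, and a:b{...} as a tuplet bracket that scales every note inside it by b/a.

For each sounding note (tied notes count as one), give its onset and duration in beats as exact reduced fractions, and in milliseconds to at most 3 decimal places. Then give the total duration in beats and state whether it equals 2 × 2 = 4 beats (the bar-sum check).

1) 0.0ms=0b +1428.571ms=3/2b
2) 1428.571ms=3/2b +476.19ms=1/2b
3) 1904.762ms=2b +952.381ms=1b
4) 2857.143ms=3b +952.381ms=1b
Σ=4b of 4 (63bpm 2/4) — PASS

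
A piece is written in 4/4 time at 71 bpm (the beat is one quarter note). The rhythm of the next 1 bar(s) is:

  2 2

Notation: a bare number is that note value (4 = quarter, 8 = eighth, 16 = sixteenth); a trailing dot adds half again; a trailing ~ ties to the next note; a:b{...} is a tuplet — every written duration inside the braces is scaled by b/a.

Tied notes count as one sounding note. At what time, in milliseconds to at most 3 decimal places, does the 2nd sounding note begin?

note 2 onset = 2b = 1690.141ms

1. 0.0ms @ 0 + 1690.141ms (2)
2. 1690.141ms @ 2 + 1690.141ms (2)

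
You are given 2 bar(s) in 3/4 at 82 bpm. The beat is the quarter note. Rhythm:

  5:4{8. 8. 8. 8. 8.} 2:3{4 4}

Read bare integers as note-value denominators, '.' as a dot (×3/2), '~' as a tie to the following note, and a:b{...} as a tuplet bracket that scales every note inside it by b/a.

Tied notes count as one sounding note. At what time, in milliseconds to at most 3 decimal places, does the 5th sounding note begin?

note 5 onset = 12/5b = 1756.098ms

1. 0.0ms @ 0 + 439.024ms (3/5)
2. 439.024ms @ 3/5 + 439.024ms (3/5)
3. 878.049ms @ 6/5 + 439.024ms (3/5)
4. 1317.073ms @ 9/5 + 439.024ms (3/5)
5. 1756.098ms @ 12/5 + 439.024ms (3/5)
6. 2195.122ms @ 3 + 1097.561ms (3/2)
7. 3292.683ms @ 9/2 + 1097.561ms (3/2)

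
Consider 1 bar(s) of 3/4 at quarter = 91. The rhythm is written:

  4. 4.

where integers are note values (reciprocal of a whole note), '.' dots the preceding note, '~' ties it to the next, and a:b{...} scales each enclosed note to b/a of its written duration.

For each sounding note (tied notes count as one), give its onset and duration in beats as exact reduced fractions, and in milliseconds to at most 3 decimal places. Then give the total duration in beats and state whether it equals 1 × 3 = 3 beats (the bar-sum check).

1) 0.0ms=0b +989.011ms=3/2b
2) 989.011ms=3/2b +989.011ms=3/2b
Σ=3b of 3 (91bpm 3/4) — PASS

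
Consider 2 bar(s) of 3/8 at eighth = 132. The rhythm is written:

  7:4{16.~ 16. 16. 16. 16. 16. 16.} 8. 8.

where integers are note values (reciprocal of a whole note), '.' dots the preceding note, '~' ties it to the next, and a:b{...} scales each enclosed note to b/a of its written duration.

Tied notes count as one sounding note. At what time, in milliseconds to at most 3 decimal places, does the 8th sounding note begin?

note 8 onset = 9/2b = 2045.455ms

1. 0.0ms @ 0 + 389.61ms (6/7)
2. 389.61ms @ 6/7 + 194.805ms (3/7)
3. 584.416ms @ 9/7 + 194.805ms (3/7)
4. 779.221ms @ 12/7 + 194.805ms (3/7)
5. 974.026ms @ 15/7 + 194.805ms (3/7)
6. 1168.831ms @ 18/7 + 194.805ms (3/7)
7. 1363.636ms @ 3 + 681.818ms (3/2)
8. 2045.455ms @ 9/2 + 681.818ms (3/2)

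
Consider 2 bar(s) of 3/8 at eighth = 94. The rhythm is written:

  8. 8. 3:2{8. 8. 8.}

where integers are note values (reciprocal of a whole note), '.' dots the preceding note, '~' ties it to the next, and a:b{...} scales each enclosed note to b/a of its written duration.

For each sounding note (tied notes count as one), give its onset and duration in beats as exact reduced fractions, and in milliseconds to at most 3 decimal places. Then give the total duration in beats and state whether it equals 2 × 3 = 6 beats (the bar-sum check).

1) 0.0ms=0b +957.447ms=3/2b
2) 957.447ms=3/2b +957.447ms=3/2b
3) 1914.894ms=3b +638.298ms=1b
4) 2553.191ms=4b +638.298ms=1b
5) 3191.489ms=5b +638.298ms=1b
Σ=6b of 6 (94bpm 3/8) — PASS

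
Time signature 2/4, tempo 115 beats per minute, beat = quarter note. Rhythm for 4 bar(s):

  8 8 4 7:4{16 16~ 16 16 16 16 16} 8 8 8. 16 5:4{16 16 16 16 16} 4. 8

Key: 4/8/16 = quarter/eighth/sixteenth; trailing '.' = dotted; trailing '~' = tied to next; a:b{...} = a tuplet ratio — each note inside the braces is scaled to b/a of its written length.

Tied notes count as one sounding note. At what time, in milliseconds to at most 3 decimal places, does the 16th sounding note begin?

1. 0.0ms @ 0 + 260.87ms (1/2)
2. 260.87ms @ 1/2 + 260.87ms (1/2)
3. 521.739ms @ 1 + 521.739ms (1)
4. 1043.478ms @ 2 + 74.534ms (1/7)
5. 1118.012ms @ 15/7 + 149.068ms (2/7)
6. 1267.081ms @ 17/7 + 74.534ms (1/7)
7. 1341.615ms @ 18/7 + 74.534ms (1/7)
8. 1416.149ms @ 19/7 + 74.534ms (1/7)
9. 1490.683ms @ 20/7 + 74.534ms (1/7)
10. 1565.217ms @ 3 + 260.87ms (1/2)
11. 1826.087ms @ 7/2 + 260.87ms (1/2)
12. 2086.957ms @ 4 + 391.304ms (3/4)
13. 2478.261ms @ 19/4 + 130.435ms (1/4)
14. 2608.696ms @ 5 + 104.348ms (1/5)
15. 2713.043ms @ 26/5 + 104.348ms (1/5)
16. 2817.391ms @ 27/5 + 104.348ms (1/5)
17. 2921.739ms @ 28/5 + 104.348ms (1/5)
18. 3026.087ms @ 29/5 + 104.348ms (1/5)
19. 3130.435ms @ 6 + 782.609ms (3/2)
20. 3913.043ms @ 15/2 + 260.87ms (1/2)

note 16 onset = 27/5b = 2817.391ms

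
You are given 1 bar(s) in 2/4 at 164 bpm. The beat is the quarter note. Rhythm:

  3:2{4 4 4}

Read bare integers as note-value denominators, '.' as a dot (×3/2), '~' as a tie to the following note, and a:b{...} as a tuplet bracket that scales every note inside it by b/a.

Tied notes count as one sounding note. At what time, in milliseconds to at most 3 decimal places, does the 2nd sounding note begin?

1. 0.0ms @ 0 + 243.902ms (2/3)
2. 243.902ms @ 2/3 + 243.902ms (2/3)
3. 487.805ms @ 4/3 + 243.902ms (2/3)

note 2 onset = 2/3b = 243.902ms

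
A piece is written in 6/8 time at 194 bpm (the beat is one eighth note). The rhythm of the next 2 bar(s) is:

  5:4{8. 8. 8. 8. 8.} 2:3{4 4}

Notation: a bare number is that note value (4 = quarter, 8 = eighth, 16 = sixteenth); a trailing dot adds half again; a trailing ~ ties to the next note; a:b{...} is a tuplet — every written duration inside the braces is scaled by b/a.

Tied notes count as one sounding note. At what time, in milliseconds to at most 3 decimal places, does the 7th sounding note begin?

note 7 onset = 9b = 2783.505ms

1. 0.0ms @ 0 + 371.134ms (6/5)
2. 371.134ms @ 6/5 + 371.134ms (6/5)
3. 742.268ms @ 12/5 + 371.134ms (6/5)
4. 1113.402ms @ 18/5 + 371.134ms (6/5)
5. 1484.536ms @ 24/5 + 371.134ms (6/5)
6. 1855.67ms @ 6 + 927.835ms (3)
7. 2783.505ms @ 9 + 927.835ms (3)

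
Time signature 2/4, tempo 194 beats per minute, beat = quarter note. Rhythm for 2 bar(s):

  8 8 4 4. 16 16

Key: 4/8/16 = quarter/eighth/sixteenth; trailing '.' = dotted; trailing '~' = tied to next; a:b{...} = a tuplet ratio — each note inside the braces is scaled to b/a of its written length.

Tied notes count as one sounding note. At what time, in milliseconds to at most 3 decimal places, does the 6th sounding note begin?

note 6 onset = 15/4b = 1159.794ms

1. 0.0ms @ 0 + 154.639ms (1/2)
2. 154.639ms @ 1/2 + 154.639ms (1/2)
3. 309.278ms @ 1 + 309.278ms (1)
4. 618.557ms @ 2 + 463.918ms (3/2)
5. 1082.474ms @ 7/2 + 77.32ms (1/4)
6. 1159.794ms @ 15/4 + 77.32ms (1/4)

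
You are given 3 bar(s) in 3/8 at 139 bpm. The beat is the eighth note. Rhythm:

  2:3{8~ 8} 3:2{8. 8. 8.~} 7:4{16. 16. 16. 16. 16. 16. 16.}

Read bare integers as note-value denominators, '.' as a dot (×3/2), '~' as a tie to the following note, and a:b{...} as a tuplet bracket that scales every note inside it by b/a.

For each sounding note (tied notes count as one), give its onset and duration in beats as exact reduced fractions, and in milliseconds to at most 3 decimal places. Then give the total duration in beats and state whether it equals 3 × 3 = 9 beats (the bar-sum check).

1) 0.0ms=0b +1294.964ms=3b
2) 1294.964ms=3b +431.655ms=1b
3) 1726.619ms=4b +431.655ms=1b
4) 2158.273ms=5b +616.65ms=10/7b
5) 2774.923ms=45/7b +184.995ms=3/7b
6) 2959.918ms=48/7b +184.995ms=3/7b
7) 3144.913ms=51/7b +184.995ms=3/7b
8) 3329.908ms=54/7b +184.995ms=3/7b
9) 3514.902ms=57/7b +184.995ms=3/7b
10) 3699.897ms=60/7b +184.995ms=3/7b
Σ=9b of 9 (139bpm 3/8) — PASS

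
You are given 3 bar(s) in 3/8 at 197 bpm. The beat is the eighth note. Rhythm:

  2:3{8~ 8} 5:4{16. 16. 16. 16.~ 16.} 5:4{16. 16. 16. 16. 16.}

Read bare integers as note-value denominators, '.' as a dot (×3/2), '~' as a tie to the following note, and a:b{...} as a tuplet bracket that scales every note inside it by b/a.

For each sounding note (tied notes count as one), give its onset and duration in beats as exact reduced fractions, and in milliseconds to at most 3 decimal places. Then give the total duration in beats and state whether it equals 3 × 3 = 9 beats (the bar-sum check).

1) 0.0ms=0b +913.706ms=3b
2) 913.706ms=3b +182.741ms=3/5b
3) 1096.447ms=18/5b +182.741ms=3/5b
4) 1279.188ms=21/5b +182.741ms=3/5b
5) 1461.929ms=24/5b +365.482ms=6/5b
6) 1827.411ms=6b +182.741ms=3/5b
7) 2010.152ms=33/5b +182.741ms=3/5b
8) 2192.893ms=36/5b +182.741ms=3/5b
9) 2375.635ms=39/5b +182.741ms=3/5b
10) 2558.376ms=42/5b +182.741ms=3/5b
Σ=9b of 9 (197bpm 3/8) — PASS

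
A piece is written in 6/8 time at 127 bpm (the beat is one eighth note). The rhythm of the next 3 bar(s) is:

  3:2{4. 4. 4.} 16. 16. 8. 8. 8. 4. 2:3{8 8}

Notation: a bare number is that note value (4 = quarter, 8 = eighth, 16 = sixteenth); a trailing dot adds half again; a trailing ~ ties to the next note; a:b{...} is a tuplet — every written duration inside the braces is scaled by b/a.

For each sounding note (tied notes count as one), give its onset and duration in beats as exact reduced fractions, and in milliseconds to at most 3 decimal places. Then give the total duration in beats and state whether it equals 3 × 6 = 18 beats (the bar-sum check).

1) 0.0ms=0b +944.882ms=2b
2) 944.882ms=2b +944.882ms=2b
3) 1889.764ms=4b +944.882ms=2b
4) 2834.646ms=6b +354.331ms=3/4b
5) 3188.976ms=27/4b +354.331ms=3/4b
6) 3543.307ms=15/2b +708.661ms=3/2b
7) 4251.969ms=9b +708.661ms=3/2b
8) 4960.63ms=21/2b +708.661ms=3/2b
9) 5669.291ms=12b +1417.323ms=3b
10) 7086.614ms=15b +708.661ms=3/2b
11) 7795.276ms=33/2b +708.661ms=3/2b
Σ=18b of 18 (127bpm 6/8) — PASS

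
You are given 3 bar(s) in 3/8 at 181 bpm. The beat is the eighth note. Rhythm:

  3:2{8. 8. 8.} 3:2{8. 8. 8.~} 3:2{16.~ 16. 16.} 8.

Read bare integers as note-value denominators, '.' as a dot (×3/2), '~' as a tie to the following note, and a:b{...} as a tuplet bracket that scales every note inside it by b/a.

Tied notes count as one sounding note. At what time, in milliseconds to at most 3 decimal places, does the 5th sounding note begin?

1. 0.0ms @ 0 + 331.492ms (1)
2. 331.492ms @ 1 + 331.492ms (1)
3. 662.983ms @ 2 + 331.492ms (1)
4. 994.475ms @ 3 + 331.492ms (1)
5. 1325.967ms @ 4 + 331.492ms (1)
6. 1657.459ms @ 5 + 662.983ms (2)
7. 2320.442ms @ 7 + 165.746ms (1/2)
8. 2486.188ms @ 15/2 + 497.238ms (3/2)

note 5 onset = 4b = 1325.967ms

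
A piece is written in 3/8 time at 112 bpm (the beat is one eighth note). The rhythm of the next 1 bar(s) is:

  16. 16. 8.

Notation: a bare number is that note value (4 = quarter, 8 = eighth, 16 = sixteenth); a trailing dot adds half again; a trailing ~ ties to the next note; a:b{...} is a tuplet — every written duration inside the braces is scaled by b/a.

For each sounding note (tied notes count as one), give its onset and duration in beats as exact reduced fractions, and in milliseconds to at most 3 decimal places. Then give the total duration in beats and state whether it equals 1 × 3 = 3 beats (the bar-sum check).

1) 0.0ms=0b +401.786ms=3/4b
2) 401.786ms=3/4b +401.786ms=3/4b
3) 803.571ms=3/2b +803.571ms=3/2b
Σ=3b of 3 (112bpm 3/8) — PASS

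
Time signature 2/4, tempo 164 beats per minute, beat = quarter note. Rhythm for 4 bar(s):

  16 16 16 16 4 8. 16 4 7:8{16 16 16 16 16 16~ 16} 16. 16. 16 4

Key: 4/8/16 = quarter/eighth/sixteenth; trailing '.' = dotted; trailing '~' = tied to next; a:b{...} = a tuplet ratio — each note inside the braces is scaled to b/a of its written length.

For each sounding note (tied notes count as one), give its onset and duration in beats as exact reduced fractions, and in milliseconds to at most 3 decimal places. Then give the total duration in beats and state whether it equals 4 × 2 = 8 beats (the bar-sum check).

1) 0.0ms=0b +91.463ms=1/4b
2) 91.463ms=1/4b +91.463ms=1/4b
3) 182.927ms=1/2b +91.463ms=1/4b
4) 274.39ms=3/4b +91.463ms=1/4b
5) 365.854ms=1b +365.854ms=1b
6) 731.707ms=2b +274.39ms=3/4b
7) 1006.098ms=11/4b +91.463ms=1/4b
8) 1097.561ms=3b +365.854ms=1b
9) 1463.415ms=4b +104.53ms=2/7b
10) 1567.944ms=30/7b +104.53ms=2/7b
11) 1672.474ms=32/7b +104.53ms=2/7b
12) 1777.003ms=34/7b +104.53ms=2/7b
13) 1881.533ms=36/7b +104.53ms=2/7b
14) 1986.063ms=38/7b +209.059ms=4/7b
15) 2195.122ms=6b +137.195ms=3/8b
16) 2332.317ms=51/8b +137.195ms=3/8b
17) 2469.512ms=27/4b +91.463ms=1/4b
18) 2560.976ms=7b +365.854ms=1b
Σ=8b of 8 (164bpm 2/4) — PASS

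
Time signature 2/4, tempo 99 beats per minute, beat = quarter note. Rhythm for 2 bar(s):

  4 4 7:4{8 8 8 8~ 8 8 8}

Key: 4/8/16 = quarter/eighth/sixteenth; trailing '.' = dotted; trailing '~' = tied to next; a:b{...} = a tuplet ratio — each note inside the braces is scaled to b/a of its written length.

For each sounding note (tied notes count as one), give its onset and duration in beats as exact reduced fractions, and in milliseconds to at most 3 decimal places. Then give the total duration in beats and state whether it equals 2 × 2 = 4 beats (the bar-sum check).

1) 0.0ms=0b +606.061ms=1b
2) 606.061ms=1b +606.061ms=1b
3) 1212.121ms=2b +173.16ms=2/7b
4) 1385.281ms=16/7b +173.16ms=2/7b
5) 1558.442ms=18/7b +173.16ms=2/7b
6) 1731.602ms=20/7b +346.32ms=4/7b
7) 2077.922ms=24/7b +173.16ms=2/7b
8) 2251.082ms=26/7b +173.16ms=2/7b
Σ=4b of 4 (99bpm 2/4) — PASS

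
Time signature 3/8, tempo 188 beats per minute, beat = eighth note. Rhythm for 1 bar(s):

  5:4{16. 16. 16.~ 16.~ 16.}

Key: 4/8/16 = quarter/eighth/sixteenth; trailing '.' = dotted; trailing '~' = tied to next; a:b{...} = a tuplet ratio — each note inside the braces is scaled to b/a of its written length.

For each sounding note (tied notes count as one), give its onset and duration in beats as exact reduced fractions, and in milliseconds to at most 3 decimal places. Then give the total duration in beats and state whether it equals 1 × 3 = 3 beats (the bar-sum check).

1) 0.0ms=0b +191.489ms=3/5b
2) 191.489ms=3/5b +191.489ms=3/5b
3) 382.979ms=6/5b +574.468ms=9/5b
Σ=3b of 3 (188bpm 3/8) — PASS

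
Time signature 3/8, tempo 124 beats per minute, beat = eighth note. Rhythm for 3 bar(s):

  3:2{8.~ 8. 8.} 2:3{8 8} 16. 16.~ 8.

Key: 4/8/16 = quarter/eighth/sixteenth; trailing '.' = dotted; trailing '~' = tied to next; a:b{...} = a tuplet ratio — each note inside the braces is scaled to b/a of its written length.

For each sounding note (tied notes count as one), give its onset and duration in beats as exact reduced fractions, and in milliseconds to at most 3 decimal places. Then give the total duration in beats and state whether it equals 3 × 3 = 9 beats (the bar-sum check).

1) 0.0ms=0b +967.742ms=2b
2) 967.742ms=2b +483.871ms=1b
3) 1451.613ms=3b +725.806ms=3/2b
4) 2177.419ms=9/2b +725.806ms=3/2b
5) 2903.226ms=6b +362.903ms=3/4b
6) 3266.129ms=27/4b +1088.71ms=9/4b
Σ=9b of 9 (124bpm 3/8) — PASS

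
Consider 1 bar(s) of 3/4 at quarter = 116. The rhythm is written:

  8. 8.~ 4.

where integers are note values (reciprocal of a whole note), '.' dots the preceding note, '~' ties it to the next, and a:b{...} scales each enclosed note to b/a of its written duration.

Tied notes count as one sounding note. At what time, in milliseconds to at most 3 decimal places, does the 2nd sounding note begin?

1. 0.0ms @ 0 + 387.931ms (3/4)
2. 387.931ms @ 3/4 + 1163.793ms (9/4)

note 2 onset = 3/4b = 387.931ms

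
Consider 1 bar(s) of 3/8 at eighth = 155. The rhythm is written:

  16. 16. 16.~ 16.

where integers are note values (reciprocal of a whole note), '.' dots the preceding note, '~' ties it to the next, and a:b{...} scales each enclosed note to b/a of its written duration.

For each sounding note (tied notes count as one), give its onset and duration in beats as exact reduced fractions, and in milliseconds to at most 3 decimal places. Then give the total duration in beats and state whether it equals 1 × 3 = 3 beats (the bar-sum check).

1) 0.0ms=0b +290.323ms=3/4b
2) 290.323ms=3/4b +290.323ms=3/4b
3) 580.645ms=3/2b +580.645ms=3/2b
Σ=3b of 3 (155bpm 3/8) — PASS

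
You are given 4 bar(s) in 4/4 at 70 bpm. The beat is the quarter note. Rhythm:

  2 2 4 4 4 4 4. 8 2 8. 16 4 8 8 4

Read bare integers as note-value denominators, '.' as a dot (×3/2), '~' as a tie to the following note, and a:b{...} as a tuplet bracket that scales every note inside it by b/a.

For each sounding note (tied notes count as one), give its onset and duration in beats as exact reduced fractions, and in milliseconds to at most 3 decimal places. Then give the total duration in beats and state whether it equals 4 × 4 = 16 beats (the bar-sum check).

1) 0.0ms=0b +1714.286ms=2b
2) 1714.286ms=2b +1714.286ms=2b
3) 3428.571ms=4b +857.143ms=1b
4) 4285.714ms=5b +857.143ms=1b
5) 5142.857ms=6b +857.143ms=1b
6) 6000.0ms=7b +857.143ms=1b
7) 6857.143ms=8b +1285.714ms=3/2b
8) 8142.857ms=19/2b +428.571ms=1/2b
9) 8571.429ms=10b +1714.286ms=2b
10) 10285.714ms=12b +642.857ms=3/4b
11) 10928.571ms=51/4b +214.286ms=1/4b
12) 11142.857ms=13b +857.143ms=1b
13) 12000.0ms=14b +428.571ms=1/2b
14) 12428.571ms=29/2b +428.571ms=1/2b
15) 12857.143ms=15b +857.143ms=1b
Σ=16b of 16 (70bpm 4/4) — PASS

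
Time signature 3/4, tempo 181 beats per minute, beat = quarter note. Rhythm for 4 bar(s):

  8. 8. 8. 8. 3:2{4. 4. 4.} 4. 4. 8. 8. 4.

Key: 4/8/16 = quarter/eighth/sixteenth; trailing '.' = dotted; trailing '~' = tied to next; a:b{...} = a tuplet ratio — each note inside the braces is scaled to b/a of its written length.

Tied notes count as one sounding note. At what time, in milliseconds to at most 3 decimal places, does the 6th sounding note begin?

note 6 onset = 4b = 1325.967ms

1. 0.0ms @ 0 + 248.619ms (3/4)
2. 248.619ms @ 3/4 + 248.619ms (3/4)
3. 497.238ms @ 3/2 + 248.619ms (3/4)
4. 745.856ms @ 9/4 + 248.619ms (3/4)
5. 994.475ms @ 3 + 331.492ms (1)
6. 1325.967ms @ 4 + 331.492ms (1)
7. 1657.459ms @ 5 + 331.492ms (1)
8. 1988.95ms @ 6 + 497.238ms (3/2)
9. 2486.188ms @ 15/2 + 497.238ms (3/2)
10. 2983.425ms @ 9 + 248.619ms (3/4)
11. 3232.044ms @ 39/4 + 248.619ms (3/4)
12. 3480.663ms @ 21/2 + 497.238ms (3/2)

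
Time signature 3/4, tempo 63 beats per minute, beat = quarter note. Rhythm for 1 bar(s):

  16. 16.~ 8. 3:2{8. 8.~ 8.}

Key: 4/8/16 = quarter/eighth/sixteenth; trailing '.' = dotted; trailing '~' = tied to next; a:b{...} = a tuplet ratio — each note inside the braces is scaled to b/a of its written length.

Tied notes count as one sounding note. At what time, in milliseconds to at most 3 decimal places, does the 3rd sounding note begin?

1. 0.0ms @ 0 + 357.143ms (3/8)
2. 357.143ms @ 3/8 + 1071.429ms (9/8)
3. 1428.571ms @ 3/2 + 476.19ms (1/2)
4. 1904.762ms @ 2 + 952.381ms (1)

note 3 onset = 3/2b = 1428.571ms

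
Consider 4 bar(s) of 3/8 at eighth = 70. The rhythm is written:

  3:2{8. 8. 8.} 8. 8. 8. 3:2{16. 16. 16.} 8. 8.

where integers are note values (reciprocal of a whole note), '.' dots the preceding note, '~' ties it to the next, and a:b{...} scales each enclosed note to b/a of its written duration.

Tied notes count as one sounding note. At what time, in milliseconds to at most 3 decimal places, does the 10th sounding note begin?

1. 0.0ms @ 0 + 857.143ms (1)
2. 857.143ms @ 1 + 857.143ms (1)
3. 1714.286ms @ 2 + 857.143ms (1)
4. 2571.429ms @ 3 + 1285.714ms (3/2)
5. 3857.143ms @ 9/2 + 1285.714ms (3/2)
6. 5142.857ms @ 6 + 1285.714ms (3/2)
7. 6428.571ms @ 15/2 + 428.571ms (1/2)
8. 6857.143ms @ 8 + 428.571ms (1/2)
9. 7285.714ms @ 17/2 + 428.571ms (1/2)
10. 7714.286ms @ 9 + 1285.714ms (3/2)
11. 9000.0ms @ 21/2 + 1285.714ms (3/2)

note 10 onset = 9b = 7714.286ms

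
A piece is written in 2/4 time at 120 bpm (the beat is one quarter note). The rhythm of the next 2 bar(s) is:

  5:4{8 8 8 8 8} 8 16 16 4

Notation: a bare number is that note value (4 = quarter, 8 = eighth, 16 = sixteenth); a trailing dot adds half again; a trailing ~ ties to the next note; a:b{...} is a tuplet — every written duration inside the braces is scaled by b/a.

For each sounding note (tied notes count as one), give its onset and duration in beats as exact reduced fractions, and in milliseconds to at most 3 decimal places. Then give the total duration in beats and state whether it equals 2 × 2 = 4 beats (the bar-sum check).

1) 0.0ms=0b +200.0ms=2/5b
2) 200.0ms=2/5b +200.0ms=2/5b
3) 400.0ms=4/5b +200.0ms=2/5b
4) 600.0ms=6/5b +200.0ms=2/5b
5) 800.0ms=8/5b +200.0ms=2/5b
6) 1000.0ms=2b +250.0ms=1/2b
7) 1250.0ms=5/2b +125.0ms=1/4b
8) 1375.0ms=11/4b +125.0ms=1/4b
9) 1500.0ms=3b +500.0ms=1b
Σ=4b of 4 (120bpm 2/4) — PASS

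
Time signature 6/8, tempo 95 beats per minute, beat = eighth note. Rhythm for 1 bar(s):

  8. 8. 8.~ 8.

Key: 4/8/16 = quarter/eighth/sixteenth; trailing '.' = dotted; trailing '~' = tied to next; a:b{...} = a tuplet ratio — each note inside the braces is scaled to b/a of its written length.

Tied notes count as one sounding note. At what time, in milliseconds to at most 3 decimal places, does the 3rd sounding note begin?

1. 0.0ms @ 0 + 947.368ms (3/2)
2. 947.368ms @ 3/2 + 947.368ms (3/2)
3. 1894.737ms @ 3 + 1894.737ms (3)

note 3 onset = 3b = 1894.737ms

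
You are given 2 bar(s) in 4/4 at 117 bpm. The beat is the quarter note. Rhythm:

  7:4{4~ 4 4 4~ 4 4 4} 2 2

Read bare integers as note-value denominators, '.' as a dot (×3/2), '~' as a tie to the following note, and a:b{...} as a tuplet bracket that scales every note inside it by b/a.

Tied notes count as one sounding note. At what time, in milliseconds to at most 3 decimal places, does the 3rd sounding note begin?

note 3 onset = 12/7b = 879.121ms

1. 0.0ms @ 0 + 586.081ms (8/7)
2. 586.081ms @ 8/7 + 293.04ms (4/7)
3. 879.121ms @ 12/7 + 586.081ms (8/7)
4. 1465.201ms @ 20/7 + 293.04ms (4/7)
5. 1758.242ms @ 24/7 + 293.04ms (4/7)
6. 2051.282ms @ 4 + 1025.641ms (2)
7. 3076.923ms @ 6 + 1025.641ms (2)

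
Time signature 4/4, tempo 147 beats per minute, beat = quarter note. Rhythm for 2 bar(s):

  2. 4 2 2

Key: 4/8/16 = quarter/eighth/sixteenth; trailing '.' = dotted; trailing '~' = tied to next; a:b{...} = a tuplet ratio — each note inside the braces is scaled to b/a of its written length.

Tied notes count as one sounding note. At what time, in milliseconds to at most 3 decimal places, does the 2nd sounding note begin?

1. 0.0ms @ 0 + 1224.49ms (3)
2. 1224.49ms @ 3 + 408.163ms (1)
3. 1632.653ms @ 4 + 816.327ms (2)
4. 2448.98ms @ 6 + 816.327ms (2)

note 2 onset = 3b = 1224.49ms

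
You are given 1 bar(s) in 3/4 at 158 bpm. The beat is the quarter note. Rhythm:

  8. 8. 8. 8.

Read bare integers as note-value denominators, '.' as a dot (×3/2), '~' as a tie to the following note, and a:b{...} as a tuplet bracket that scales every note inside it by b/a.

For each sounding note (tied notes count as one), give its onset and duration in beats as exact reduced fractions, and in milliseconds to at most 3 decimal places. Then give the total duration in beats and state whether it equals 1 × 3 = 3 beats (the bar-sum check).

1) 0.0ms=0b +284.81ms=3/4b
2) 284.81ms=3/4b +284.81ms=3/4b
3) 569.62ms=3/2b +284.81ms=3/4b
4) 854.43ms=9/4b +284.81ms=3/4b
Σ=3b of 3 (158bpm 3/4) — PASS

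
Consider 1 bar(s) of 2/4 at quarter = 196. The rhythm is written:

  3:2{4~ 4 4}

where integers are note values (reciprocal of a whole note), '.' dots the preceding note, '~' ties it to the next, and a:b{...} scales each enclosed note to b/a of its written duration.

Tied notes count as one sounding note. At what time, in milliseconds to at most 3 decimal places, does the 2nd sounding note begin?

1. 0.0ms @ 0 + 408.163ms (4/3)
2. 408.163ms @ 4/3 + 204.082ms (2/3)

note 2 onset = 4/3b = 408.163ms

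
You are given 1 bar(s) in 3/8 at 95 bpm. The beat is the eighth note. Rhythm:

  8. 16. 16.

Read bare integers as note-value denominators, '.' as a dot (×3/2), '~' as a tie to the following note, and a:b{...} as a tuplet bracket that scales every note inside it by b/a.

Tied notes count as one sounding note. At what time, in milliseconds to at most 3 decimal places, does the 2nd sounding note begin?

note 2 onset = 3/2b = 947.368ms

1. 0.0ms @ 0 + 947.368ms (3/2)
2. 947.368ms @ 3/2 + 473.684ms (3/4)
3. 1421.053ms @ 9/4 + 473.684ms (3/4)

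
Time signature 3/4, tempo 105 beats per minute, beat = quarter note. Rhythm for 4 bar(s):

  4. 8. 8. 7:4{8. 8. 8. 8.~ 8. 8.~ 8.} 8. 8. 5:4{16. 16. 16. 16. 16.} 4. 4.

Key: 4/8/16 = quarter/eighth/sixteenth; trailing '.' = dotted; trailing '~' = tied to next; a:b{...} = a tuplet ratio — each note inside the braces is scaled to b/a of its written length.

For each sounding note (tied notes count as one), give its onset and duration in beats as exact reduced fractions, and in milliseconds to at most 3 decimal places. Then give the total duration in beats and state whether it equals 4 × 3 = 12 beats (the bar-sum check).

1) 0.0ms=0b +857.143ms=3/2b
2) 857.143ms=3/2b +428.571ms=3/4b
3) 1285.714ms=9/4b +428.571ms=3/4b
4) 1714.286ms=3b +244.898ms=3/7b
5) 1959.184ms=24/7b +244.898ms=3/7b
6) 2204.082ms=27/7b +244.898ms=3/7b
7) 2448.98ms=30/7b +489.796ms=6/7b
8) 2938.776ms=36/7b +489.796ms=6/7b
9) 3428.571ms=6b +428.571ms=3/4b
10) 3857.143ms=27/4b +428.571ms=3/4b
11) 4285.714ms=15/2b +171.429ms=3/10b
12) 4457.143ms=39/5b +171.429ms=3/10b
13) 4628.571ms=81/10b +171.429ms=3/10b
14) 4800.0ms=42/5b +171.429ms=3/10b
15) 4971.429ms=87/10b +171.429ms=3/10b
16) 5142.857ms=9b +857.143ms=3/2b
17) 6000.0ms=21/2b +857.143ms=3/2b
Σ=12b of 12 (105bpm 3/4) — PASS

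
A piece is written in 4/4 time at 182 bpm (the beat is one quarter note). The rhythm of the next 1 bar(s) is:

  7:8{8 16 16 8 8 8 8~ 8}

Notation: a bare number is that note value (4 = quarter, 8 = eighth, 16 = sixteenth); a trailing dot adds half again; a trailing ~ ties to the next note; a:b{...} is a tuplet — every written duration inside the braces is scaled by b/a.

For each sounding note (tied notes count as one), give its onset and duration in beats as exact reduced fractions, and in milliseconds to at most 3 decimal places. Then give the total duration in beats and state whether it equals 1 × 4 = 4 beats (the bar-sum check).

1) 0.0ms=0b +188.383ms=4/7b
2) 188.383ms=4/7b +94.192ms=2/7b
3) 282.575ms=6/7b +94.192ms=2/7b
4) 376.766ms=8/7b +188.383ms=4/7b
5) 565.149ms=12/7b +188.383ms=4/7b
6) 753.532ms=16/7b +188.383ms=4/7b
7) 941.915ms=20/7b +376.766ms=8/7b
Σ=4b of 4 (182bpm 4/4) — PASS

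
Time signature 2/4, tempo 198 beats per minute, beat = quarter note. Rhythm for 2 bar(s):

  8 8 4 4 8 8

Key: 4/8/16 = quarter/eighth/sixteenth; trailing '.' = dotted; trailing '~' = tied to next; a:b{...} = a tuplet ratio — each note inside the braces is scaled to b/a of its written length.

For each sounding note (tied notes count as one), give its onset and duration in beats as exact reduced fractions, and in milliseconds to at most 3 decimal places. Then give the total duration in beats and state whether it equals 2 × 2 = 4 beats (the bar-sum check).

1) 0.0ms=0b +151.515ms=1/2b
2) 151.515ms=1/2b +151.515ms=1/2b
3) 303.03ms=1b +303.03ms=1b
4) 606.061ms=2b +303.03ms=1b
5) 909.091ms=3b +151.515ms=1/2b
6) 1060.606ms=7/2b +151.515ms=1/2b
Σ=4b of 4 (198bpm 2/4) — PASS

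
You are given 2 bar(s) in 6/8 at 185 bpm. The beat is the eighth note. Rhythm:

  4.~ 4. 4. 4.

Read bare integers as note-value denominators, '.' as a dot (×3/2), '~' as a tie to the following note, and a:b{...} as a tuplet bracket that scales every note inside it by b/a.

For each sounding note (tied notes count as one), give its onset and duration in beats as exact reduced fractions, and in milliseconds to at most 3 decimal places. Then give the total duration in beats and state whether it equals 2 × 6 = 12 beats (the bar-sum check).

1) 0.0ms=0b +1945.946ms=6b
2) 1945.946ms=6b +972.973ms=3b
3) 2918.919ms=9b +972.973ms=3b
Σ=12b of 12 (185bpm 6/8) — PASS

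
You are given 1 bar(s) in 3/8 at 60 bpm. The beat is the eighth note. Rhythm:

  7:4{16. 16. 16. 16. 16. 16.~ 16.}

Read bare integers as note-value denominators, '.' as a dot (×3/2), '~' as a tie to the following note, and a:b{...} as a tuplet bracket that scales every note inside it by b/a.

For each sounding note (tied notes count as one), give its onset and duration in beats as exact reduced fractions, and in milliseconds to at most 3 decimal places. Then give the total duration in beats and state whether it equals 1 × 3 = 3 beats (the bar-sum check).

1) 0.0ms=0b +428.571ms=3/7b
2) 428.571ms=3/7b +428.571ms=3/7b
3) 857.143ms=6/7b +428.571ms=3/7b
4) 1285.714ms=9/7b +428.571ms=3/7b
5) 1714.286ms=12/7b +428.571ms=3/7b
6) 2142.857ms=15/7b +857.143ms=6/7b
Σ=3b of 3 (60bpm 3/8) — PASS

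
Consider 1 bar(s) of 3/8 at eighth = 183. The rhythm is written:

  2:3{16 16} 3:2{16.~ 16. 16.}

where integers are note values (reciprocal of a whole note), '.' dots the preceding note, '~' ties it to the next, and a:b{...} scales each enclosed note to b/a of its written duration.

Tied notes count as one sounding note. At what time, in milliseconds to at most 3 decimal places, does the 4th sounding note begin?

note 4 onset = 5/2b = 819.672ms

1. 0.0ms @ 0 + 245.902ms (3/4)
2. 245.902ms @ 3/4 + 245.902ms (3/4)
3. 491.803ms @ 3/2 + 327.869ms (1)
4. 819.672ms @ 5/2 + 163.934ms (1/2)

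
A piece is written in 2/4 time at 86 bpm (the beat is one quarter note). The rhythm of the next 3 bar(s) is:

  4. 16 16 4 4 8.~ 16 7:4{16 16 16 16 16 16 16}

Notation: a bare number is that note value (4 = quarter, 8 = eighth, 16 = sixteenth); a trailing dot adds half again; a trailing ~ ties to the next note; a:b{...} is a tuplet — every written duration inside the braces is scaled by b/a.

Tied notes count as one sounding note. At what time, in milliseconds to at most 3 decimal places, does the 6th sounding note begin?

1. 0.0ms @ 0 + 1046.512ms (3/2)
2. 1046.512ms @ 3/2 + 174.419ms (1/4)
3. 1220.93ms @ 7/4 + 174.419ms (1/4)
4. 1395.349ms @ 2 + 697.674ms (1)
5. 2093.023ms @ 3 + 697.674ms (1)
6. 2790.698ms @ 4 + 697.674ms (1)
7. 3488.372ms @ 5 + 99.668ms (1/7)
8. 3588.04ms @ 36/7 + 99.668ms (1/7)
9. 3687.708ms @ 37/7 + 99.668ms (1/7)
10. 3787.375ms @ 38/7 + 99.668ms (1/7)
11. 3887.043ms @ 39/7 + 99.668ms (1/7)
12. 3986.711ms @ 40/7 + 99.668ms (1/7)
13. 4086.379ms @ 41/7 + 99.668ms (1/7)

note 6 onset = 4b = 2790.698ms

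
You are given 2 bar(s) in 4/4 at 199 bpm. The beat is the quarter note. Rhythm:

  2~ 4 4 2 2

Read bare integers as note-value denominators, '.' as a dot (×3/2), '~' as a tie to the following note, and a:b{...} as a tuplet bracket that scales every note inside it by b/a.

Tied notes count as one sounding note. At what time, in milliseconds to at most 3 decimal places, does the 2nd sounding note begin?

1. 0.0ms @ 0 + 904.523ms (3)
2. 904.523ms @ 3 + 301.508ms (1)
3. 1206.03ms @ 4 + 603.015ms (2)
4. 1809.045ms @ 6 + 603.015ms (2)

note 2 onset = 3b = 904.523ms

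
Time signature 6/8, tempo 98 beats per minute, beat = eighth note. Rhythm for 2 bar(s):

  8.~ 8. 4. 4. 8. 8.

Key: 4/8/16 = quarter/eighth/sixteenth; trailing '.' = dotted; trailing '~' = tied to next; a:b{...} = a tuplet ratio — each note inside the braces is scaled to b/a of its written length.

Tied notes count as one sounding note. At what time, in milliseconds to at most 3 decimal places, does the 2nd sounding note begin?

1. 0.0ms @ 0 + 1836.735ms (3)
2. 1836.735ms @ 3 + 1836.735ms (3)
3. 3673.469ms @ 6 + 1836.735ms (3)
4. 5510.204ms @ 9 + 918.367ms (3/2)
5. 6428.571ms @ 21/2 + 918.367ms (3/2)

note 2 onset = 3b = 1836.735ms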